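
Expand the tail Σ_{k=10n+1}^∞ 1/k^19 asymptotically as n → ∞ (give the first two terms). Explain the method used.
Σ_{k>10n} 1/k^19 = 1/(18 · (10n)^18) − 1/(2 · (10n)^19) + O(1/(10n)^20)

Compare to the integral: ∫_{10n}^∞ x^(−19) dx = [−x^(−18)/18]_{10n}^∞ = 1/((19−1)·(10n)^18). The Euler-Maclaurin correction adds −f(10n)/2 = −1/(2·(10n)^19). Euler-Maclaurin then gives
  Σ_{k>10n} 1/k^19 = ∫_{10n}^∞ dx/x^19 − 1/(2·(10n)^19) + O(1/(10n)^20).
(Equivalently this is ζ(19) − Σ_{k≤10n} 1/k^19.)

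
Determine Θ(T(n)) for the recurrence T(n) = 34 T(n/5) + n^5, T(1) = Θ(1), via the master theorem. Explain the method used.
T(n) = Θ(n^5)

log_5 34 ≈ 2.191. f(n) = n^5 dominates n^(log_5 34) since 5 > 2.191, and the regularity condition a·f(n/b) = 34·(n/5)^5 = (34/3125)·n^5 ≤ c·f(n) holds with c = 34/3125 ≈ 0.0109 < 1. So this is Case 3: T(n) = Θ(f(n)) = Θ(n^5).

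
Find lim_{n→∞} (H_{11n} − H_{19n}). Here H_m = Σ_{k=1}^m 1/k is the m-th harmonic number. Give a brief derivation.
lim = ln(11/19)

Euler-Maclaurin gives H_m = ln m + γ + 1/(2m) + O(1/m^2). The γ and O(1/m) terms cancel in the difference:
  H_{11n} − H_{19n} = ln(11n) − ln(19n) + O(1/n) = ln(11/19) + O(1/n).
Hence the limit is ln(11/19).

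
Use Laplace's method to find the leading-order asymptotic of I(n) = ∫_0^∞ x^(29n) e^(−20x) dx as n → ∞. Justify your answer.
I(n) ~ (sqrt(2π·29n) / 20) · (29n/(20e))^(29n)

Write the integrand as exp(29n ln x − 20x) and set f(x) = 29n ln x − 20x. Then f'(x) = 29n/x − 20 = 0 at x* = 29n/20, and f''(x*) = −29n/x*^2 = −20^2/(29n). Laplace's method (interior maximum) gives
  I(n) ~ e^(f(x*)) · sqrt(2π / |f''(x*)|)
        = exp(29n ln(29n/20) − 29n) · sqrt(2π · 29n / 20^2)
        = (29n/20)^(29n) e^(−29n) · sqrt(2π·29n) / 20
        = (sqrt(2π·29n) / 20) · (29n/(20e))^(29n).
This matches Γ(29n+1)/20^(29n+1) with Stirling applied to Γ.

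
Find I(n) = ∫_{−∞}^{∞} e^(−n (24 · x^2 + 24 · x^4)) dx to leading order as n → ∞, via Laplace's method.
I(n) ~ sqrt(π/(24n))

φ(x) = 24 · x^2 + 24 · x^4 has its unique global minimum at x* = 0 (since φ'(x) = 48x + 96x^3 = 0 only at x = 0 for real x with both coefficients positive, and φ → ∞ as |x| → ∞). At x* = 0, φ(0) = 0 and φ''(0) = 48. Laplace's method then gives
  I(n) ~ sqrt(2π / (n · φ''(0))) · e^(−n φ(0)) = sqrt(2π / (48n)) = sqrt(π/(24n)).
The 24 · x^4 term contributes only at subleading order (an O(1/n) relative correction).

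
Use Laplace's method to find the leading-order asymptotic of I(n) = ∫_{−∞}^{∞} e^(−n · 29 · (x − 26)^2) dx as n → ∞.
I(n) = sqrt(π/(29n))

Here φ(x) = 29 · (x − 26)^2 has its unique minimum at x* = 26 with φ(x*) = 0 and φ''(x*) = 58. Laplace's method gives
  I(n) ~ e^(−n φ(x*)) · sqrt(2π / (n · φ''(x*))) = sqrt(2π / (58n)) = sqrt(π/(29n)).
This is exact: substituting u = (x − 26)·sqrt(29n) gives I(n) = (1/sqrt(29n)) ∫_{−∞}^{∞} e^(−u^2) du = sqrt(π/(29n)).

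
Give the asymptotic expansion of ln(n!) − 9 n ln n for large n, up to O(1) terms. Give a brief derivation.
ln(n!) − 9 n ln n = −8 n ln n − n + (1/2) ln(2π n) + O(1/n)

Stirling: ln((n)!) = n ln(n) − n + (1/2) ln(2π·n) + O(1/n).
Here n ln(n) = n ln n.
Subtract 9n ln n: leading term is (1 − 9) n ln n = −8 n ln n. The next term is −n. Then the (1/2) ln(2π·n) correction.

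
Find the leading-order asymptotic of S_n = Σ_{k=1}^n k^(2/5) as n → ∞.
S_n ~ (5/7) · n^(7/5)

Integral comparison: Σ_{k=1}^n k^(2/5) = ∫_0^n x^(2/5) dx + O(n^(2/5)). The integral is n^(1 + 2/5) / (1 + 2/5) = n^((2+5)/5) / ((2+5)/5) = (5/7) · n^(7/5).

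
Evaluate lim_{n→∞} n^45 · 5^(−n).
lim = 0

Exponentials with base > 1 dominate every fixed polynomial: for any fixed c, n^c / 5^n → 0 as n → ∞ (e.g. by the ratio test, or by writing 5^n = e^(n ln 5) and noting e^(n ln 5) / n^c → ∞). Hence n^45 · 5^(−n) = n^45 / 5^n → 0.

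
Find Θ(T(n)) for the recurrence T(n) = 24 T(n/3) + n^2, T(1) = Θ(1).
T(n) = Θ(n^(log_3 24))

Master theorem: compare f(n) = n^2 to n^(log_3 24) where log_3 24 ≈ 2.893. Since 2 < log_3 24, we have f(n) = O(n^(log_3 24 − ε)) for some ε > 0 — Case 1. Hence T(n) = Θ(n^(log_3 24)).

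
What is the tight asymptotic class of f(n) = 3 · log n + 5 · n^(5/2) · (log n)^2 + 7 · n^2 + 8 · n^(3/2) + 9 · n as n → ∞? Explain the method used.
f(n) ∈ Θ(n^(5/2) · (log n)^2)

Compare the terms by growth order. For large n, n^a · (log n)^b dominates n^a' · (log n)^b' iff a > a', or (a = a' and b > b'). Ranking the 5 terms shows the dominant one is 5 · n^(5/2) · (log n)^2. Hence f(n) ∈ Θ(n^(5/2) · (log n)^2).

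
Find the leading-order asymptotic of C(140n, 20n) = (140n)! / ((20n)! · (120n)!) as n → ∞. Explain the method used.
C(140n, 20n) ~ (823543/46656)^(20n) · sqrt(7/(12π·20n))

Write N = 20n. Apply Stirling to each factorial:
  (7N)! ~ sqrt(2π·7N) · (7N/e)^(7N),
  N! ~ sqrt(2π N) · (N/e)^N,
  (6N)! ~ sqrt(2π·6N) · (6N/e)^(6N).
The exponential factors combine to (7N)^(7N) / (N^N · (6N)^(6N)) = 7^(7N)/6^(6N) = (7^7/6^6)^N = (823543/46656)^N.
The square-root prefactors combine to sqrt(2π·7N) / (sqrt(2π N)·sqrt(2π·6N)) = sqrt(7 / (2π·6·N)) = sqrt(7/(12π·20n)).
Substituting N = 20n: C(140n, 20n) ~ (823543/46656)^(20n) · sqrt(7/(12π·20n)).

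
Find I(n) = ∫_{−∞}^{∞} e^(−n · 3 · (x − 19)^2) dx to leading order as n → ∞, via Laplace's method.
I(n) = sqrt(π/(3n))

Here φ(x) = 3 · (x − 19)^2 has its unique minimum at x* = 19 with φ(x*) = 0 and φ''(x*) = 6. Laplace's method gives
  I(n) ~ e^(−n φ(x*)) · sqrt(2π / (n · φ''(x*))) = sqrt(2π / (6n)) = sqrt(π/(3n)).
This is exact: substituting u = (x − 19)·sqrt(3n) gives I(n) = (1/sqrt(3n)) ∫_{−∞}^{∞} e^(−u^2) du = sqrt(π/(3n)).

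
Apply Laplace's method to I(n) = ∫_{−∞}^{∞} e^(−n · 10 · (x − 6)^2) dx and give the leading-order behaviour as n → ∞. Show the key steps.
I(n) = sqrt(π/(10n))

Here φ(x) = 10 · (x − 6)^2 has its unique minimum at x* = 6 with φ(x*) = 0 and φ''(x*) = 20. Laplace's method gives
  I(n) ~ e^(−n φ(x*)) · sqrt(2π / (n · φ''(x*))) = sqrt(2π / (20n)) = sqrt(π/(10n)).
This is exact: substituting u = (x − 6)·sqrt(10n) gives I(n) = (1/sqrt(10n)) ∫_{−∞}^{∞} e^(−u^2) du = sqrt(π/(10n)).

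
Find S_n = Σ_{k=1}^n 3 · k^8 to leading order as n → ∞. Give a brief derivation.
S_n ~ n^9 / 3

By integral comparison (Euler-Maclaurin), Σ_{k=1}^n 3 · k^8 = 3 · ∫_0^n x^8 dx + O(n^8) = 3 · n^9/9 = n^9 / 3 + O(n^8). (Equivalently, Faulhaber's formula gives the same leading term.)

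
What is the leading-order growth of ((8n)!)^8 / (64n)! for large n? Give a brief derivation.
((8n)!)^8/(64n)! ~ ((2π·8n)^(7/2) / sqrt(8)) · 8^(−8·8n)  →  0

Write N = 8n. Stirling: N! ~ sqrt(2π N)(N/e)^N and (8N)! ~ sqrt(2π·8N)·(8N/e)^(8N).
  (N!)^8/(8N)! ~ (2π N)^(8/2) (N/e)^(8N) / [sqrt(2π·8N) (8N/e)^(8N)]
     = (2π N)^(8/2) / sqrt(2π·8N) · (N/(8N))^(8N)
     = (2π N)^((8−1)/2) / sqrt(8) · 8^(−8N).
Since 8^8 > 1, the factor 8^(−8N) decays exponentially, so the ratio → 0. Substituting N = 8n gives the stated form.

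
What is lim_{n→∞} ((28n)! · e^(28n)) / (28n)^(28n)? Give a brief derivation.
lim = ∞

Stirling: (28n)! ~ sqrt(2π·28n) · (28n/e)^(28n). Hence
  (28n)! · e^(28n) / (28n)^(28n) ~ sqrt(2π·28n) = sqrt(2π·28) · sqrt(n) → ∞.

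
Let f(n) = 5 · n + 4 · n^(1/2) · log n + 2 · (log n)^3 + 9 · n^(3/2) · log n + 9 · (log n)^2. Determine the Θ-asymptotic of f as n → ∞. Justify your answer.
f(n) ∈ Θ(n^(3/2) · log n)

Compare the terms by growth order. For large n, n^a · (log n)^b dominates n^a' · (log n)^b' iff a > a', or (a = a' and b > b'). Ranking the 5 terms shows the dominant one is 9 · n^(3/2) · log n. Hence f(n) ∈ Θ(n^(3/2) · log n).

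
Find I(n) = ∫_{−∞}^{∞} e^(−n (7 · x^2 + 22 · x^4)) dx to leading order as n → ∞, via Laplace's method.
I(n) ~ sqrt(π/(7n))

φ(x) = 7 · x^2 + 22 · x^4 has its unique global minimum at x* = 0 (since φ'(x) = 14x + 88x^3 = 0 only at x = 0 for real x with both coefficients positive, and φ → ∞ as |x| → ∞). At x* = 0, φ(0) = 0 and φ''(0) = 14. Laplace's method then gives
  I(n) ~ sqrt(2π / (n · φ''(0))) · e^(−n φ(0)) = sqrt(2π / (14n)) = sqrt(π/(7n)).
The 22 · x^4 term contributes only at subleading order (an O(1/n) relative correction).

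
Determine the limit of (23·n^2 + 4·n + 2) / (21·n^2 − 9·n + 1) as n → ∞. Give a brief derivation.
lim = 23/21

For large n the leading n^2 terms dominate both numerator and denominator. Dividing top and bottom by n^2, every other term tends to 0, leaving 23/21.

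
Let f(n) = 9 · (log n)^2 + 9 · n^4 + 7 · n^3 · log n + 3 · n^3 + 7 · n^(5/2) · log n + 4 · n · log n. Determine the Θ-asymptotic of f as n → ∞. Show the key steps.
f(n) ∈ Θ(n^4)

Compare the terms by growth order. For large n, n^a · (log n)^b dominates n^a' · (log n)^b' iff a > a', or (a = a' and b > b'). Ranking the 6 terms shows the dominant one is 9 · n^4. Hence f(n) ∈ Θ(n^4).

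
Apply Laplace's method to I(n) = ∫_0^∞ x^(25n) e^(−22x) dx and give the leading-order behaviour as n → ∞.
I(n) ~ (sqrt(2π·25n) / 22) · (25n/(22e))^(25n)

Write the integrand as exp(25n ln x − 22x) and set f(x) = 25n ln x − 22x. Then f'(x) = 25n/x − 22 = 0 at x* = 25n/22, and f''(x*) = −25n/x*^2 = −22^2/(25n). Laplace's method (interior maximum) gives
  I(n) ~ e^(f(x*)) · sqrt(2π / |f''(x*)|)
        = exp(25n ln(25n/22) − 25n) · sqrt(2π · 25n / 22^2)
        = (25n/22)^(25n) e^(−25n) · sqrt(2π·25n) / 22
        = (sqrt(2π·25n) / 22) · (25n/(22e))^(25n).
This matches Γ(25n+1)/22^(25n+1) with Stirling applied to Γ.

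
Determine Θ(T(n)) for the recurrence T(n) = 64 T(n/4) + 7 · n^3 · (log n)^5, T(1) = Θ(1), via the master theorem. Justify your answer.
T(n) = Θ(n^3 · (log n)^6)

Here log_4 64 = 3 and f(n) = 7 · n^3 · (log n)^5 = Θ(n^(log_4 64) · (log n)^5). This is the extended Case 2 of the master theorem (f matches the critical exponent up to log factors), giving T(n) = Θ(n^(log_4 64) · (log n)^(5+1)) = Θ(n^3 · (log n)^6).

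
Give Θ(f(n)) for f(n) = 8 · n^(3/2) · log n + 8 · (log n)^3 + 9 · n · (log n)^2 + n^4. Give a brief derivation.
f(n) ∈ Θ(n^4)

Compare the terms by growth order. For large n, n^a · (log n)^b dominates n^a' · (log n)^b' iff a > a', or (a = a' and b > b'). Ranking the 4 terms shows the dominant one is n^4. Hence f(n) ∈ Θ(n^4).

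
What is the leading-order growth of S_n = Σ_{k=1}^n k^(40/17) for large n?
S_n ~ (17/57) · n^(57/17)

Integral comparison: Σ_{k=1}^n k^(40/17) = ∫_0^n x^(40/17) dx + O(n^(40/17)). The integral is n^(1 + 40/17) / (1 + 40/17) = n^((40+17)/17) / ((40+17)/17) = (17/57) · n^(57/17).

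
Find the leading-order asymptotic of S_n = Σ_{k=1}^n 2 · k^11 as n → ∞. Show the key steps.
S_n ~ n^12 / 6

By integral comparison (Euler-Maclaurin), Σ_{k=1}^n 2 · k^11 = 2 · ∫_0^n x^11 dx + O(n^11) = 2 · n^12/12 = n^12 / 6 + O(n^11). (Equivalently, Faulhaber's formula gives the same leading term.)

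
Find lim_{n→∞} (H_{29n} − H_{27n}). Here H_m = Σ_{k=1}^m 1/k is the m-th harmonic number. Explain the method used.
lim = ln(29/27)

Euler-Maclaurin gives H_m = ln m + γ + 1/(2m) + O(1/m^2). The γ and O(1/m) terms cancel in the difference:
  H_{29n} − H_{27n} = ln(29n) − ln(27n) + O(1/n) = ln(29/27) + O(1/n).
Hence the limit is ln(29/27).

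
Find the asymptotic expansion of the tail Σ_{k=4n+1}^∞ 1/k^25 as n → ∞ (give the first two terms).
Σ_{k>4n} 1/k^25 = 1/(24 · (4n)^24) − 1/(2 · (4n)^25) + O(1/(4n)^26)

Compare to the integral: ∫_{4n}^∞ x^(−25) dx = [−x^(−24)/24]_{4n}^∞ = 1/((25−1)·(4n)^24). The Euler-Maclaurin correction adds −f(4n)/2 = −1/(2·(4n)^25). Euler-Maclaurin then gives
  Σ_{k>4n} 1/k^25 = ∫_{4n}^∞ dx/x^25 − 1/(2·(4n)^25) + O(1/(4n)^26).
(Equivalently this is ζ(25) − Σ_{k≤4n} 1/k^25.)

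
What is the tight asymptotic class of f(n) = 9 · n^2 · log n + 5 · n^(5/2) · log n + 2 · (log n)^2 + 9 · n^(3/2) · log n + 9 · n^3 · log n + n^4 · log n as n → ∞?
f(n) ∈ Θ(n^4 · log n)

Compare the terms by growth order. For large n, n^a · (log n)^b dominates n^a' · (log n)^b' iff a > a', or (a = a' and b > b'). Ranking the 6 terms shows the dominant one is n^4 · log n. Hence f(n) ∈ Θ(n^4 · log n).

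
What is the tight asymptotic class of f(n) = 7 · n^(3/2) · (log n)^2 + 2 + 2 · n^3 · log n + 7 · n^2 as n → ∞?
f(n) ∈ Θ(n^3 · log n)

Compare the terms by growth order. For large n, n^a · (log n)^b dominates n^a' · (log n)^b' iff a > a', or (a = a' and b > b'). Ranking the 4 terms shows the dominant one is 2 · n^3 · log n. Hence f(n) ∈ Θ(n^3 · log n).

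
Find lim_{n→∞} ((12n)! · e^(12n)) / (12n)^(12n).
lim = ∞

Stirling: (12n)! ~ sqrt(2π·12n) · (12n/e)^(12n). Hence
  (12n)! · e^(12n) / (12n)^(12n) ~ sqrt(2π·12n) = sqrt(2π·12) · sqrt(n) → ∞.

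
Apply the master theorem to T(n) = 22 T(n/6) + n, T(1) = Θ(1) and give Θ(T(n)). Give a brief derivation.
T(n) = Θ(n^(log_6 22))

Master theorem: compare f(n) = n to n^(log_6 22) where log_6 22 ≈ 1.725. Since 1 < log_6 22, we have f(n) = O(n^(log_6 22 − ε)) for some ε > 0 — Case 1. Hence T(n) = Θ(n^(log_6 22)).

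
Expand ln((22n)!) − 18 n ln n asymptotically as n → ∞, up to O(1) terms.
ln((22n)!) − 18 n ln n = 4 n ln n + 22(ln 22 − 1) n + (1/2) ln(2π·22n) + O(1/n)

Stirling: ln((22n)!) = 22n ln(22n) − 22n + (1/2) ln(2π·22n) + O(1/n).
Expand 22n ln(22n) = 22n (ln n + ln 22) = 22n ln n + 22n ln 22.
Subtract 18n ln n: leading term is (22 − 18) n ln n = 4 n ln n. The next term is 22n ln 22 − 22n = 22(ln 22 − 1) n. Then the (1/2) ln(2π·22n) correction.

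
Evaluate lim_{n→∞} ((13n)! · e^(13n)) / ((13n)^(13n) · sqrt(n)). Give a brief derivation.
lim = sqrt(2π·13)

Stirling: (13n)! ~ sqrt(2π·13n) · (13n/e)^(13n). Hence
  (13n)! · e^(13n) / (13n)^(13n) ~ sqrt(2π·13n).
Dividing by sqrt(n): sqrt(2π·13n) / sqrt(n) = sqrt(2π·13) · n^((1−1)/2), so the limit is sqrt(2π·13).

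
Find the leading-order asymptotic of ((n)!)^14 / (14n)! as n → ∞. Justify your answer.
((n)!)^14/(14n)! ~ ((2π·n)^(13/2) / sqrt(14)) · 14^(−14·n)  →  0

Write N = n. Stirling: N! ~ sqrt(2π N)(N/e)^N and (14N)! ~ sqrt(2π·14N)·(14N/e)^(14N).
  (N!)^14/(14N)! ~ (2π N)^(14/2) (N/e)^(14N) / [sqrt(2π·14N) (14N/e)^(14N)]
     = (2π N)^(14/2) / sqrt(2π·14N) · (N/(14N))^(14N)
     = (2π N)^((14−1)/2) / sqrt(14) · 14^(−14N).
Since 14^14 > 1, the factor 14^(−14N) decays exponentially, so the ratio → 0. Substituting N = n gives the stated form.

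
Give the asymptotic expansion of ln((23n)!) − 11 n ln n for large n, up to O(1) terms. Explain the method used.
ln((23n)!) − 11 n ln n = 12 n ln n + 23(ln 23 − 1) n + (1/2) ln(2π·23n) + O(1/n)

Stirling: ln((23n)!) = 23n ln(23n) − 23n + (1/2) ln(2π·23n) + O(1/n).
Expand 23n ln(23n) = 23n (ln n + ln 23) = 23n ln n + 23n ln 23.
Subtract 11n ln n: leading term is (23 − 11) n ln n = 12 n ln n. The next term is 23n ln 23 − 23n = 23(ln 23 − 1) n. Then the (1/2) ln(2π·23n) correction.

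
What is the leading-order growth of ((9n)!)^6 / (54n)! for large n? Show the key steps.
((9n)!)^6/(54n)! ~ ((2π·9n)^(5/2) / sqrt(6)) · 6^(−6·9n)  →  0

Write N = 9n. Stirling: N! ~ sqrt(2π N)(N/e)^N and (6N)! ~ sqrt(2π·6N)·(6N/e)^(6N).
  (N!)^6/(6N)! ~ (2π N)^(6/2) (N/e)^(6N) / [sqrt(2π·6N) (6N/e)^(6N)]
     = (2π N)^(6/2) / sqrt(2π·6N) · (N/(6N))^(6N)
     = (2π N)^((6−1)/2) / sqrt(6) · 6^(−6N).
Since 6^6 > 1, the factor 6^(−6N) decays exponentially, so the ratio → 0. Substituting N = 9n gives the stated form.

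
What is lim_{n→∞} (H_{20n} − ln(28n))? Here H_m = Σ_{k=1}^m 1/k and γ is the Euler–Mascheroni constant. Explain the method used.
lim = ln(5/7) + γ

By Euler-Maclaurin, H_m = ln m + γ + O(1/m). So
  H_{20n} − ln(28n) = ln(20n) + γ − ln(28n) + O(1/n)
                       = ln(20/28) + γ + O(1/n).
Hence the limit is ln(20/28) + γ (= ln(5/7)).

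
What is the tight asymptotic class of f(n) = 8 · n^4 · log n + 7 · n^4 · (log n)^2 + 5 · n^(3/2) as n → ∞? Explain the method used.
f(n) ∈ Θ(n^4 · (log n)^2)

Compare the terms by growth order. For large n, n^a · (log n)^b dominates n^a' · (log n)^b' iff a > a', or (a = a' and b > b'). Ranking the 3 terms shows the dominant one is 7 · n^4 · (log n)^2. Hence f(n) ∈ Θ(n^4 · (log n)^2).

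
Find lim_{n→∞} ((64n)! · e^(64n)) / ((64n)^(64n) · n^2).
lim = 0

Stirling: (64n)! ~ sqrt(2π·64n) · (64n/e)^(64n). Hence
  (64n)! · e^(64n) / (64n)^(64n) ~ sqrt(2π·64n).
Dividing by n^2: sqrt(2π·64n) / n^2 = sqrt(2π·64) · n^((1−4)/2), so the expression behaves like sqrt(2π·64) · n^((1−4)/2) → 0.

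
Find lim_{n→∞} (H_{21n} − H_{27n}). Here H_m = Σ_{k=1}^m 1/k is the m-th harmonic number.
lim = ln(21/27) = ln(7/9)

Euler-Maclaurin gives H_m = ln m + γ + 1/(2m) + O(1/m^2). The γ and O(1/m) terms cancel in the difference:
  H_{21n} − H_{27n} = ln(21n) − ln(27n) + O(1/n) = ln(21/27) + O(1/n).
Hence the limit is ln(21/27) = ln(7/9).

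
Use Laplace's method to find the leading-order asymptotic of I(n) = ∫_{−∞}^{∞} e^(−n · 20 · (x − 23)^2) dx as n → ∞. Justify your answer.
I(n) = sqrt(π/(20n))

Here φ(x) = 20 · (x − 23)^2 has its unique minimum at x* = 23 with φ(x*) = 0 and φ''(x*) = 40. Laplace's method gives
  I(n) ~ e^(−n φ(x*)) · sqrt(2π / (n · φ''(x*))) = sqrt(2π / (40n)) = sqrt(π/(20n)).
This is exact: substituting u = (x − 23)·sqrt(20n) gives I(n) = (1/sqrt(20n)) ∫_{−∞}^{∞} e^(−u^2) du = sqrt(π/(20n)).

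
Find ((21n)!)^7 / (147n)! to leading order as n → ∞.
((21n)!)^7/(147n)! ~ ((2π·21n)^(6/2) / sqrt(7)) · 7^(−7·21n)  →  0

Write N = 21n. Stirling: N! ~ sqrt(2π N)(N/e)^N and (7N)! ~ sqrt(2π·7N)·(7N/e)^(7N).
  (N!)^7/(7N)! ~ (2π N)^(7/2) (N/e)^(7N) / [sqrt(2π·7N) (7N/e)^(7N)]
     = (2π N)^(7/2) / sqrt(2π·7N) · (N/(7N))^(7N)
     = (2π N)^((7−1)/2) / sqrt(7) · 7^(−7N).
Since 7^7 > 1, the factor 7^(−7N) decays exponentially, so the ratio → 0. Substituting N = 21n gives the stated form.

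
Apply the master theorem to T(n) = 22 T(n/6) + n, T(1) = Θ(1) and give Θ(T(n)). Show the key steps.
T(n) = Θ(n^(log_6 22))

Master theorem: compare f(n) = n to n^(log_6 22) where log_6 22 ≈ 1.725. Since 1 < log_6 22, we have f(n) = O(n^(log_6 22 − ε)) for some ε > 0 — Case 1. Hence T(n) = Θ(n^(log_6 22)).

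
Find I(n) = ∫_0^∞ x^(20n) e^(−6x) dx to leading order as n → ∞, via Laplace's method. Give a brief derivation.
I(n) ~ (sqrt(2π·20n) / 6) · (20n/(6e))^(20n)

Write the integrand as exp(20n ln x − 6x) and set f(x) = 20n ln x − 6x. Then f'(x) = 20n/x − 6 = 0 at x* = 20n/6, and f''(x*) = −20n/x*^2 = −6^2/(20n). Laplace's method (interior maximum) gives
  I(n) ~ e^(f(x*)) · sqrt(2π / |f''(x*)|)
        = exp(20n ln(20n/6) − 20n) · sqrt(2π · 20n / 6^2)
        = (20n/6)^(20n) e^(−20n) · sqrt(2π·20n) / 6
        = (sqrt(2π·20n) / 6) · (20n/(6e))^(20n).
This matches Γ(20n+1)/6^(20n+1) with Stirling applied to Γ.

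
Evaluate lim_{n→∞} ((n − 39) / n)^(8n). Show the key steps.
lim = e^(−312)

Rewrite as (1 − 39/n)^(8n). By the standard limit (1 + x/n)^n → e^x, we have (1 − 39/n)^n → e^(−39), and raising to the 8th power gives e^(−312).
More precisely, ln[(1 − 39/n)^(8n)] = 8n · ln(1 − 39/n) = 8n · (-39/n + O(1/n^2)) = -312 + O(1/n) → -312.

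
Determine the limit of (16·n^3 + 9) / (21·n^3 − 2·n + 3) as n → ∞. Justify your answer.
lim = 16/21

For large n the leading n^3 terms dominate both numerator and denominator. Dividing top and bottom by n^3, every other term tends to 0, leaving 16/21.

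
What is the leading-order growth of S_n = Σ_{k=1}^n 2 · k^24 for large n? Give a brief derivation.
S_n ~ 2 · n^25 / 25

By integral comparison (Euler-Maclaurin), Σ_{k=1}^n 2 · k^24 = 2 · ∫_0^n x^24 dx + O(n^24) = 2 · n^25/25 + O(n^24). (Equivalently, Faulhaber's formula gives the same leading term.)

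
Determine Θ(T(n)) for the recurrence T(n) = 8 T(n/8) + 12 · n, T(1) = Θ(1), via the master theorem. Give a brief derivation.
T(n) = Θ(n log n)

log_8 8 = 1, and f(n) = 12 · n = Θ(n^(log_8 8)). This is Case 2 of the master theorem: T(n) = Θ(f(n) · log n) = Θ(n log n).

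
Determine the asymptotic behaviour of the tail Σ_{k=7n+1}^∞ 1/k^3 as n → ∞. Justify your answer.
Σ_{k>7n} 1/k^3 ~ 1/(2 · (7n)^2)

Compare to the integral: ∫_{7n}^∞ x^(−3) dx = [−x^(−2)/2]_{7n}^∞ = 1/((3−1)·(7n)^2). Euler-Maclaurin then gives
  Σ_{k>7n} 1/k^3 = ∫_{7n}^∞ dx/x^3 − 1/(2·(7n)^3) + O(1/(7n)^4).
(Equivalently this is ζ(3) − Σ_{k≤7n} 1/k^3.)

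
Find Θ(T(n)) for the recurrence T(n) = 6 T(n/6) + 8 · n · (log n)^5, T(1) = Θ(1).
T(n) = Θ(n · (log n)^6)

Here log_6 6 = 1 and f(n) = 8 · n · (log n)^5 = Θ(n^(log_6 6) · (log n)^5). This is the extended Case 2 of the master theorem (f matches the critical exponent up to log factors), giving T(n) = Θ(n^(log_6 6) · (log n)^(5+1)) = Θ(n · (log n)^6).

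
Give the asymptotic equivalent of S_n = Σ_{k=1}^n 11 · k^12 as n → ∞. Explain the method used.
S_n ~ 11 · n^13 / 13

By integral comparison (Euler-Maclaurin), Σ_{k=1}^n 11 · k^12 = 11 · ∫_0^n x^12 dx + O(n^12) = 11 · n^13/13 + O(n^12). (Equivalently, Faulhaber's formula gives the same leading term.)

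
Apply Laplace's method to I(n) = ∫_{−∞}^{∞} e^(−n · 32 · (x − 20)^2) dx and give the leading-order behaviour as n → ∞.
I(n) = sqrt(π/(32n))

Here φ(x) = 32 · (x − 20)^2 has its unique minimum at x* = 20 with φ(x*) = 0 and φ''(x*) = 64. Laplace's method gives
  I(n) ~ e^(−n φ(x*)) · sqrt(2π / (n · φ''(x*))) = sqrt(2π / (64n)) = sqrt(π/(32n)).
This is exact: substituting u = (x − 20)·sqrt(32n) gives I(n) = (1/sqrt(32n)) ∫_{−∞}^{∞} e^(−u^2) du = sqrt(π/(32n)).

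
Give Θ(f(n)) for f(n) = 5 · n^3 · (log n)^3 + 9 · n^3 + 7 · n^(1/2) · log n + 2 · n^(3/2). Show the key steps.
f(n) ∈ Θ(n^3 · (log n)^3)

Compare the terms by growth order. For large n, n^a · (log n)^b dominates n^a' · (log n)^b' iff a > a', or (a = a' and b > b'). Ranking the 4 terms shows the dominant one is 5 · n^3 · (log n)^3. Hence f(n) ∈ Θ(n^3 · (log n)^3).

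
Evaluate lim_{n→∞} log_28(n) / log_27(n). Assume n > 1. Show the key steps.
lim = ln(27) / ln(28) = log_28(27)

Change of base: log_28(n) = ln n / ln 28 and log_27(n) = ln n / ln 27. The ratio is (ln n / ln 28) · (ln 27 / ln n) = ln 27 / ln 28, a constant independent of n. So the limit is ln 27 / ln 28 = log_28(27).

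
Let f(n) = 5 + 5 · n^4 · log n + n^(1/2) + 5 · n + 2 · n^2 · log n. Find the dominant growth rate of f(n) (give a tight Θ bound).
f(n) ∈ Θ(n^4 · log n)

Compare the terms by growth order. For large n, n^a · (log n)^b dominates n^a' · (log n)^b' iff a > a', or (a = a' and b > b'). Ranking the 5 terms shows the dominant one is 5 · n^4 · log n. Hence f(n) ∈ Θ(n^4 · log n).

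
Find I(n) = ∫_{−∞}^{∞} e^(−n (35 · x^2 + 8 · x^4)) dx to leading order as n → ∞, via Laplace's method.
I(n) ~ sqrt(π/(35n))

φ(x) = 35 · x^2 + 8 · x^4 has its unique global minimum at x* = 0 (since φ'(x) = 70x + 32x^3 = 0 only at x = 0 for real x with both coefficients positive, and φ → ∞ as |x| → ∞). At x* = 0, φ(0) = 0 and φ''(0) = 70. Laplace's method then gives
  I(n) ~ sqrt(2π / (n · φ''(0))) · e^(−n φ(0)) = sqrt(2π / (70n)) = sqrt(π/(35n)).
The 8 · x^4 term contributes only at subleading order (an O(1/n) relative correction).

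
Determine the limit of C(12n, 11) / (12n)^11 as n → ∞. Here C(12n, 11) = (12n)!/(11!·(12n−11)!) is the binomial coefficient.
lim = 1/11! = 1/39916800

With N = 12n → ∞: C(N, 11) / N^11 = [N(N−1)…(N−10)] / (11! · N^11) = (1/11!) · 1 · (1 − 1/(12n)) · … · (1 − 10/(12n)). Each factor → 1 as N → ∞, so the limit is 1/11! = 1/39916800.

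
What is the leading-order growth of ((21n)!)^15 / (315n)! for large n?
((21n)!)^15/(315n)! ~ ((2π·21n)^(14/2) / sqrt(15)) · 15^(−15·21n)  →  0

Write N = 21n. Stirling: N! ~ sqrt(2π N)(N/e)^N and (15N)! ~ sqrt(2π·15N)·(15N/e)^(15N).
  (N!)^15/(15N)! ~ (2π N)^(15/2) (N/e)^(15N) / [sqrt(2π·15N) (15N/e)^(15N)]
     = (2π N)^(15/2) / sqrt(2π·15N) · (N/(15N))^(15N)
     = (2π N)^((15−1)/2) / sqrt(15) · 15^(−15N).
Since 15^15 > 1, the factor 15^(−15N) decays exponentially, so the ratio → 0. Substituting N = 21n gives the stated form.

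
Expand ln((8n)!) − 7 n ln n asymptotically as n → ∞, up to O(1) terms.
ln((8n)!) − 7 n ln n = n ln n + 8(ln 8 − 1) n + (1/2) ln(2π·8n) + O(1/n)

Stirling: ln((8n)!) = 8n ln(8n) − 8n + (1/2) ln(2π·8n) + O(1/n).
Expand 8n ln(8n) = 8n (ln n + ln 8) = 8n ln n + 8n ln 8.
Subtract 7n ln n: leading term is (8 − 7) n ln n = n ln n. The next term is 8n ln 8 − 8n = 8(ln 8 − 1) n. Then the (1/2) ln(2π·8n) correction.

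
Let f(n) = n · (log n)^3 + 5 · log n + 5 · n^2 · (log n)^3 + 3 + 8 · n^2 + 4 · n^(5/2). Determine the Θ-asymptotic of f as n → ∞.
f(n) ∈ Θ(n^(5/2))

Compare the terms by growth order. For large n, n^a · (log n)^b dominates n^a' · (log n)^b' iff a > a', or (a = a' and b > b'). Ranking the 6 terms shows the dominant one is 4 · n^(5/2). Hence f(n) ∈ Θ(n^(5/2)).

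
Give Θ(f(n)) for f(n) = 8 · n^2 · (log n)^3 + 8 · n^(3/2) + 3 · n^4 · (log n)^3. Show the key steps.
f(n) ∈ Θ(n^4 · (log n)^3)

Compare the terms by growth order. For large n, n^a · (log n)^b dominates n^a' · (log n)^b' iff a > a', or (a = a' and b > b'). Ranking the 3 terms shows the dominant one is 3 · n^4 · (log n)^3. Hence f(n) ∈ Θ(n^4 · (log n)^3).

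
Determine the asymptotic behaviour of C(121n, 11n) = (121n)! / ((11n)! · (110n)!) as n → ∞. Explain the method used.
C(121n, 11n) ~ (285311670611/10000000000)^(11n) · sqrt(11/(20π·11n))

Write N = 11n. Apply Stirling to each factorial:
  (11N)! ~ sqrt(2π·11N) · (11N/e)^(11N),
  N! ~ sqrt(2π N) · (N/e)^N,
  (10N)! ~ sqrt(2π·10N) · (10N/e)^(10N).
The exponential factors combine to (11N)^(11N) / (N^N · (10N)^(10N)) = 11^(11N)/10^(10N) = (11^11/10^10)^N = (285311670611/10000000000)^N.
The square-root prefactors combine to sqrt(2π·11N) / (sqrt(2π N)·sqrt(2π·10N)) = sqrt(11 / (2π·10·N)) = sqrt(11/(20π·11n)).
Substituting N = 11n: C(121n, 11n) ~ (285311670611/10000000000)^(11n) · sqrt(11/(20π·11n)).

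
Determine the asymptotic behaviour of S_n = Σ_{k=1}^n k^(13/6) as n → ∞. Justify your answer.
S_n ~ (6/19) · n^(19/6)

Integral comparison: Σ_{k=1}^n k^(13/6) = ∫_0^n x^(13/6) dx + O(n^(13/6)). The integral is n^(1 + 13/6) / (1 + 13/6) = n^((13+6)/6) / ((13+6)/6) = (6/19) · n^(19/6).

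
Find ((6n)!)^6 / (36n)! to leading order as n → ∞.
((6n)!)^6/(36n)! ~ ((2π·6n)^(5/2) / sqrt(6)) · 6^(−6·6n)  →  0

Write N = 6n. Stirling: N! ~ sqrt(2π N)(N/e)^N and (6N)! ~ sqrt(2π·6N)·(6N/e)^(6N).
  (N!)^6/(6N)! ~ (2π N)^(6/2) (N/e)^(6N) / [sqrt(2π·6N) (6N/e)^(6N)]
     = (2π N)^(6/2) / sqrt(2π·6N) · (N/(6N))^(6N)
     = (2π N)^((6−1)/2) / sqrt(6) · 6^(−6N).
Since 6^6 > 1, the factor 6^(−6N) decays exponentially, so the ratio → 0. Substituting N = 6n gives the stated form.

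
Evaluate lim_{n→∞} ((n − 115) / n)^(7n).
lim = e^(−805)

Rewrite as (1 − 115/n)^(7n). By the standard limit (1 + x/n)^n → e^x, we have (1 − 115/n)^n → e^(−115), and raising to the 7th power gives e^(−805).
More precisely, ln[(1 − 115/n)^(7n)] = 7n · ln(1 − 115/n) = 7n · (-115/n + O(1/n^2)) = -805 + O(1/n) → -805.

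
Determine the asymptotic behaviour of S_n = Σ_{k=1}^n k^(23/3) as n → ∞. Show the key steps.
S_n ~ (3/26) · n^(26/3)

Integral comparison: Σ_{k=1}^n k^(23/3) = ∫_0^n x^(23/3) dx + O(n^(23/3)). The integral is n^(1 + 23/3) / (1 + 23/3) = n^((23+3)/3) / ((23+3)/3) = (3/26) · n^(26/3).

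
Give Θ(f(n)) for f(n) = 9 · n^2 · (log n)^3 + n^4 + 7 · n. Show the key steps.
f(n) ∈ Θ(n^4)

Compare the terms by growth order. For large n, n^a · (log n)^b dominates n^a' · (log n)^b' iff a > a', or (a = a' and b > b'). Ranking the 3 terms shows the dominant one is n^4. Hence f(n) ∈ Θ(n^4).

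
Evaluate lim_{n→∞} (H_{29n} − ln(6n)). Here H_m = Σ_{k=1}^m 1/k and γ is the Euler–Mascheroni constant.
lim = ln(29/6) + γ

By Euler-Maclaurin, H_m = ln m + γ + O(1/m). So
  H_{29n} − ln(6n) = ln(29n) + γ − ln(6n) + O(1/n)
                       = ln(29/6) + γ + O(1/n).
Hence the limit is ln(29/6) + γ.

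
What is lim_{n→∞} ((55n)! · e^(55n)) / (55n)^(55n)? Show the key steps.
lim = ∞

Stirling: (55n)! ~ sqrt(2π·55n) · (55n/e)^(55n). Hence
  (55n)! · e^(55n) / (55n)^(55n) ~ sqrt(2π·55n) = sqrt(2π·55) · sqrt(n) → ∞.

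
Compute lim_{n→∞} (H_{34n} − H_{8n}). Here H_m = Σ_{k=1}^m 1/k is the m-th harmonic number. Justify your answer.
lim = ln(34/8) = ln(17/4)

Euler-Maclaurin gives H_m = ln m + γ + 1/(2m) + O(1/m^2). The γ and O(1/m) terms cancel in the difference:
  H_{34n} − H_{8n} = ln(34n) − ln(8n) + O(1/n) = ln(34/8) + O(1/n).
Hence the limit is ln(34/8) = ln(17/4).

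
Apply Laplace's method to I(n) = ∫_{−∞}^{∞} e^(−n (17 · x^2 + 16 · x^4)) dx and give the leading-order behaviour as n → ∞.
I(n) ~ sqrt(π/(17n))

φ(x) = 17 · x^2 + 16 · x^4 has its unique global minimum at x* = 0 (since φ'(x) = 34x + 64x^3 = 0 only at x = 0 for real x with both coefficients positive, and φ → ∞ as |x| → ∞). At x* = 0, φ(0) = 0 and φ''(0) = 34. Laplace's method then gives
  I(n) ~ sqrt(2π / (n · φ''(0))) · e^(−n φ(0)) = sqrt(2π / (34n)) = sqrt(π/(17n)).
The 16 · x^4 term contributes only at subleading order (an O(1/n) relative correction).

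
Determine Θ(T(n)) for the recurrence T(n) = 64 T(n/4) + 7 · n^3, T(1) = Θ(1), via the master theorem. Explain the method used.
T(n) = Θ(n^3 log n)

log_4 64 = 3, and f(n) = 7 · n^3 = Θ(n^(log_4 64)). This is Case 2 of the master theorem: T(n) = Θ(f(n) · log n) = Θ(n^3 log n).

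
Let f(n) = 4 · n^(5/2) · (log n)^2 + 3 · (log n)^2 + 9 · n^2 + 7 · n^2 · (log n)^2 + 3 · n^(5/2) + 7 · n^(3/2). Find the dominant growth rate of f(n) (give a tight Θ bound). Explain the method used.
f(n) ∈ Θ(n^(5/2) · (log n)^2)

Compare the terms by growth order. For large n, n^a · (log n)^b dominates n^a' · (log n)^b' iff a > a', or (a = a' and b > b'). Ranking the 6 terms shows the dominant one is 4 · n^(5/2) · (log n)^2. Hence f(n) ∈ Θ(n^(5/2) · (log n)^2).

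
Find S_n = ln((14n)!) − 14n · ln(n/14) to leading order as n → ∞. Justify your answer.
S_n ~ 14n · (ln 196 − 1) + O(ln n)

Stirling: ln((14n)!) = 14n ln(14n) − 14n + O(ln n).
  S_n = 14n ln(14n) − 14n − 14n ln(n/14) + O(ln n)
      = 14n ln(14n) − 14n ln n + 14n ln 14 − 14n + O(ln n)
      = 14n ln 14 + 14n ln 14 − 14n + O(ln n)
      = 14n (ln 196 − 1) + O(ln n).
Numerically ln(196) − 1 ≈ 4.2781.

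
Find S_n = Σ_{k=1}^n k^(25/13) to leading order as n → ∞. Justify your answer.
S_n ~ (13/38) · n^(38/13)

Integral comparison: Σ_{k=1}^n k^(25/13) = ∫_0^n x^(25/13) dx + O(n^(25/13)). The integral is n^(1 + 25/13) / (1 + 25/13) = n^((25+13)/13) / ((25+13)/13) = (13/38) · n^(38/13).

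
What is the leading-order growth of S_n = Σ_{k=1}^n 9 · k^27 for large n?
S_n ~ 9 · n^28 / 28

By integral comparison (Euler-Maclaurin), Σ_{k=1}^n 9 · k^27 = 9 · ∫_0^n x^27 dx + O(n^27) = 9 · n^28/28 + O(n^27). (Equivalently, Faulhaber's formula gives the same leading term.)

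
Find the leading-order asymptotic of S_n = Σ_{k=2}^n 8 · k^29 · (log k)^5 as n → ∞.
S_n ~ 4 · n^30 · (log n)^5 / 15

By integral comparison, S_n = ∫_1^n 8 · x^29 · (log x)^5 dx + O(n^29 · (log n)^5). For the integral, the leading term of ∫_1^n x^29 (log x)^5 dx is n^30/30 · (log n)^5 (by repeated integration by parts; each step lowers the log-exponent and produces a relatively O(1/log n) correction). Hence S_n ~ 4 · n^30 · (log n)^5 / 15.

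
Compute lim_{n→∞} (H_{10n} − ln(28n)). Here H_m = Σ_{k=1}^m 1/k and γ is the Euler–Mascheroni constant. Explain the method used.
lim = ln(5/14) + γ

By Euler-Maclaurin, H_m = ln m + γ + O(1/m). So
  H_{10n} − ln(28n) = ln(10n) + γ − ln(28n) + O(1/n)
                       = ln(10/28) + γ + O(1/n).
Hence the limit is ln(10/28) + γ (= ln(5/14)).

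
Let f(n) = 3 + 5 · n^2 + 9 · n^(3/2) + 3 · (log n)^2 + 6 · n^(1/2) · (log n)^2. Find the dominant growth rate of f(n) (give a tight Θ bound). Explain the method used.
f(n) ∈ Θ(n^2)

Compare the terms by growth order. For large n, n^a · (log n)^b dominates n^a' · (log n)^b' iff a > a', or (a = a' and b > b'). Ranking the 5 terms shows the dominant one is 5 · n^2. Hence f(n) ∈ Θ(n^2).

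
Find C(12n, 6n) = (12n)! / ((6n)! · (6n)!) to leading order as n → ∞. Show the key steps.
C(12n, 6n) ~ (4)^(6n) · sqrt(1/(π·6n))

Write N = 6n. Apply Stirling to each factorial:
  (2N)! ~ sqrt(2π·2N) · (2N/e)^(2N),
  N! ~ sqrt(2π N) · (N/e)^N,
  (1N)! ~ sqrt(2π·1N) · (1N/e)^(1N).
The exponential factors combine to (2N)^(2N) / (N^N · (1N)^(1N)) = 2^(2N)/1^(1N) = (2^2/1^1)^N = (4)^N.
The square-root prefactors combine to sqrt(2π·2N) / (sqrt(2π N)·sqrt(2π·1N)) = sqrt(2 / (2π·1·N)) = sqrt(1/(π·6n)).
Substituting N = 6n: C(12n, 6n) ~ (4)^(6n) · sqrt(1/(π·6n)).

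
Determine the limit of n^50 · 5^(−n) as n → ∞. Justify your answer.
lim = 0

Exponentials with base > 1 dominate every fixed polynomial: for any fixed c, n^c / 5^n → 0 as n → ∞ (e.g. by the ratio test, or by writing 5^n = e^(n ln 5) and noting e^(n ln 5) / n^c → ∞). Hence n^50 · 5^(−n) = n^50 / 5^n → 0.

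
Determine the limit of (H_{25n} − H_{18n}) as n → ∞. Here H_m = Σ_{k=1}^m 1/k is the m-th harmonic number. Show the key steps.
lim = ln(25/18)

Euler-Maclaurin gives H_m = ln m + γ + 1/(2m) + O(1/m^2). The γ and O(1/m) terms cancel in the difference:
  H_{25n} − H_{18n} = ln(25n) − ln(18n) + O(1/n) = ln(25/18) + O(1/n).
Hence the limit is ln(25/18).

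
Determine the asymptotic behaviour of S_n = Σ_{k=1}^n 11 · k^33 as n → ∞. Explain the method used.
S_n ~ 11 · n^34 / 34

By integral comparison (Euler-Maclaurin), Σ_{k=1}^n 11 · k^33 = 11 · ∫_0^n x^33 dx + O(n^33) = 11 · n^34/34 + O(n^33). (Equivalently, Faulhaber's formula gives the same leading term.)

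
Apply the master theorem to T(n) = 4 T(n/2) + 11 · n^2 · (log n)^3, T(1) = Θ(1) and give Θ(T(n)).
T(n) = Θ(n^2 · (log n)^4)

Here log_2 4 = 2 and f(n) = 11 · n^2 · (log n)^3 = Θ(n^(log_2 4) · (log n)^3). This is the extended Case 2 of the master theorem (f matches the critical exponent up to log factors), giving T(n) = Θ(n^(log_2 4) · (log n)^(3+1)) = Θ(n^2 · (log n)^4).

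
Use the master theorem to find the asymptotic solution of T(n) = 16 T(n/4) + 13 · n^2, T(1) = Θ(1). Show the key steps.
T(n) = Θ(n^2 log n)

log_4 16 = 2, and f(n) = 13 · n^2 = Θ(n^(log_4 16)). This is Case 2 of the master theorem: T(n) = Θ(f(n) · log n) = Θ(n^2 log n).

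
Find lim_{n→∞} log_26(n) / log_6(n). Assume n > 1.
lim = ln(6) / ln(26) = log_26(6)

Change of base: log_26(n) = ln n / ln 26 and log_6(n) = ln n / ln 6. The ratio is (ln n / ln 26) · (ln 6 / ln n) = ln 6 / ln 26, a constant independent of n. So the limit is ln 6 / ln 26 = log_26(6).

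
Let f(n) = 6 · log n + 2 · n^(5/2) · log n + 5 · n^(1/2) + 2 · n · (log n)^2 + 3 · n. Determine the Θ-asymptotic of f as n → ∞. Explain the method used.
f(n) ∈ Θ(n^(5/2) · log n)

Compare the terms by growth order. For large n, n^a · (log n)^b dominates n^a' · (log n)^b' iff a > a', or (a = a' and b > b'). Ranking the 5 terms shows the dominant one is 2 · n^(5/2) · log n. Hence f(n) ∈ Θ(n^(5/2) · log n).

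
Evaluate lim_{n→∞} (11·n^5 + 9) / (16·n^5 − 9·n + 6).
lim = 11/16

For large n the leading n^5 terms dominate both numerator and denominator. Dividing top and bottom by n^5, every other term tends to 0, leaving 11/16.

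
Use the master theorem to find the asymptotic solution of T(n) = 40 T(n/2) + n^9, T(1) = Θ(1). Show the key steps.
T(n) = Θ(n^9)

log_2 40 ≈ 5.322. f(n) = n^9 dominates n^(log_2 40) since 9 > 5.322, and the regularity condition a·f(n/b) = 40·(n/2)^9 = (40/512)·n^9 ≤ c·f(n) holds with c = 40/512 ≈ 0.0781 < 1. So this is Case 3: T(n) = Θ(f(n)) = Θ(n^9).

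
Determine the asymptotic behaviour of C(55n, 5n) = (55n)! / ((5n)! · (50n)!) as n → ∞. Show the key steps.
C(55n, 5n) ~ (285311670611/10000000000)^(5n) · sqrt(11/(20π·5n))

Write N = 5n. Apply Stirling to each factorial:
  (11N)! ~ sqrt(2π·11N) · (11N/e)^(11N),
  N! ~ sqrt(2π N) · (N/e)^N,
  (10N)! ~ sqrt(2π·10N) · (10N/e)^(10N).
The exponential factors combine to (11N)^(11N) / (N^N · (10N)^(10N)) = 11^(11N)/10^(10N) = (11^11/10^10)^N = (285311670611/10000000000)^N.
The square-root prefactors combine to sqrt(2π·11N) / (sqrt(2π N)·sqrt(2π·10N)) = sqrt(11 / (2π·10·N)) = sqrt(11/(20π·5n)).
Substituting N = 5n: C(55n, 5n) ~ (285311670611/10000000000)^(5n) · sqrt(11/(20π·5n)).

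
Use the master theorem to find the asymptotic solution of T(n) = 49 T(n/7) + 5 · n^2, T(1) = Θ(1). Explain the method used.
T(n) = Θ(n^2 log n)

log_7 49 = 2, and f(n) = 5 · n^2 = Θ(n^(log_7 49)). This is Case 2 of the master theorem: T(n) = Θ(f(n) · log n) = Θ(n^2 log n).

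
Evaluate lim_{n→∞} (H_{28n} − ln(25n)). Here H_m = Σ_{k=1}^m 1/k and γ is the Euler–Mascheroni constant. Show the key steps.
lim = ln(28/25) + γ

By Euler-Maclaurin, H_m = ln m + γ + O(1/m). So
  H_{28n} − ln(25n) = ln(28n) + γ − ln(25n) + O(1/n)
                       = ln(28/25) + γ + O(1/n).
Hence the limit is ln(28/25) + γ.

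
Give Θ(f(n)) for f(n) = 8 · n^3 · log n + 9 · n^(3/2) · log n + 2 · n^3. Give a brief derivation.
f(n) ∈ Θ(n^3 · log n)

Compare the terms by growth order. For large n, n^a · (log n)^b dominates n^a' · (log n)^b' iff a > a', or (a = a' and b > b'). Ranking the 3 terms shows the dominant one is 8 · n^3 · log n. Hence f(n) ∈ Θ(n^3 · log n).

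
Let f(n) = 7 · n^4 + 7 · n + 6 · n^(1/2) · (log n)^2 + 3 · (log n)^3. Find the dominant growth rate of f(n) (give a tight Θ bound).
f(n) ∈ Θ(n^4)

Compare the terms by growth order. For large n, n^a · (log n)^b dominates n^a' · (log n)^b' iff a > a', or (a = a' and b > b'). Ranking the 4 terms shows the dominant one is 7 · n^4. Hence f(n) ∈ Θ(n^4).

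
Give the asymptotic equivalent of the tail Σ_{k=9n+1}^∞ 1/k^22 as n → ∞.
Σ_{k>9n} 1/k^22 ~ 1/(21 · (9n)^21)

Compare to the integral: ∫_{9n}^∞ x^(−22) dx = [−x^(−21)/21]_{9n}^∞ = 1/((22−1)·(9n)^21). Euler-Maclaurin then gives
  Σ_{k>9n} 1/k^22 = ∫_{9n}^∞ dx/x^22 − 1/(2·(9n)^22) + O(1/(9n)^23).
(Equivalently this is ζ(22) − Σ_{k≤9n} 1/k^22.)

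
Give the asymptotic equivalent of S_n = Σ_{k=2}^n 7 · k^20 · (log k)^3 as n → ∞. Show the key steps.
S_n ~ n^21 · (log n)^3 / 3

By integral comparison, S_n = ∫_1^n 7 · x^20 · (log x)^3 dx + O(n^20 · (log n)^3). For the integral, the leading term of ∫_1^n x^20 (log x)^3 dx is n^21/21 · (log n)^3 (by repeated integration by parts; each step lowers the log-exponent and produces a relatively O(1/log n) correction). Hence S_n ~ n^21 · (log n)^3 / 3.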